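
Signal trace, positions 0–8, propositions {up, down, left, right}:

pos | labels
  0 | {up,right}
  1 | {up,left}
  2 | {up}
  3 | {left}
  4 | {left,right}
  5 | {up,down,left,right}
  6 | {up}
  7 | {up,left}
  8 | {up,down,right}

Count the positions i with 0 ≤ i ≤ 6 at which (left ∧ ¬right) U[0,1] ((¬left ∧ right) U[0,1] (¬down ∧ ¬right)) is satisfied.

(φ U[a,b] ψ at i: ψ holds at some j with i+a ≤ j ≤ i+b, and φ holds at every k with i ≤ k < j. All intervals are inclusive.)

5

Evaluate at each i in [0,6]:
  i=0: ✓ (rhs at j=0)
  i=1: ✓ (rhs at j=1)
  i=2: ✓ (rhs at j=2)
  i=3: ✓ (rhs at j=3)
  i=4: ✗ (no rhs in [4,5])
  i=5: ✗ (lhs fails at k=5 before rhs at j=6)
  i=6: ✓ (rhs at j=6)
Positions where it holds: {0, 1, 2, 3, 6} → 5.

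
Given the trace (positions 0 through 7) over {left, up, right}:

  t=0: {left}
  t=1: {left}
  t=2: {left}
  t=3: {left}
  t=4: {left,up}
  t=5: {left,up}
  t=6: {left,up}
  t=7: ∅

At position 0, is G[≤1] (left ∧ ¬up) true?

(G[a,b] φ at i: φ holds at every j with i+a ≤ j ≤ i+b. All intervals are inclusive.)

Check (left ∧ ¬up) at every j in [0,1]:
  j=0: true
  j=1: true
All positions satisfy it → formula holds.

True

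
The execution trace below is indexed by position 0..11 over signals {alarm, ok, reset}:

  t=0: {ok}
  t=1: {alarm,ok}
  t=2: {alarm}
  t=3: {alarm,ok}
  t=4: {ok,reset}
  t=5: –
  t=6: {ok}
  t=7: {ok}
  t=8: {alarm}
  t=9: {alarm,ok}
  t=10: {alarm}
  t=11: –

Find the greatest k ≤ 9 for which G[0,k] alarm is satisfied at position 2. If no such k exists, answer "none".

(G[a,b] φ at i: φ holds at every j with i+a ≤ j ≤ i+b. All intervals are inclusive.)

1

alarm must hold from j=2 onward; find where it first fails.
  j=2: holds
  j=3: holds
  j=4: fails
Holds on [2,3], so largest k = 1.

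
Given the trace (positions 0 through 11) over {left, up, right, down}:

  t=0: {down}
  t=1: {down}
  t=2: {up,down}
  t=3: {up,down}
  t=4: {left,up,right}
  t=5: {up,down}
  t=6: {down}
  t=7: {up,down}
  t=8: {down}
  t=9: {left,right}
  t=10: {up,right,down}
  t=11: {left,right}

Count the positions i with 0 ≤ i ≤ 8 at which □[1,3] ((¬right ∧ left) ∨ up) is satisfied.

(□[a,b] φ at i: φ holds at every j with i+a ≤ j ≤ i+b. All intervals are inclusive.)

Evaluate at each i in [0,8]:
  i=0: ✗ (fails at j=1)
  i=1: ✓ (all of [2,4])
  i=2: ✓ (all of [3,5])
  i=3: ✗ (fails at j=6)
  i=4: ✗ (fails at j=6)
  i=5: ✗ (fails at j=6)
  i=6: ✗ (fails at j=8)
  i=7: ✗ (fails at j=8)
  i=8: ✗ (fails at j=9)
Positions where it holds: {1, 2} → 2.

2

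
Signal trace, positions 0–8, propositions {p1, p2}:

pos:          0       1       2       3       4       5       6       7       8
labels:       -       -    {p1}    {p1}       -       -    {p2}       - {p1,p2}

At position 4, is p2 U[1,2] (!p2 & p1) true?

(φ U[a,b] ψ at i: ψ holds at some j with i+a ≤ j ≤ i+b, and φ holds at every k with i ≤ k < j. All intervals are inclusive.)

Need some j in [5,6] with (!p2 & p1), and p2 at every k in [4,j-1].
  j=5: (!p2 & p1) false.
  j=6: (!p2 & p1) false.
No j in the window works → until fails.

False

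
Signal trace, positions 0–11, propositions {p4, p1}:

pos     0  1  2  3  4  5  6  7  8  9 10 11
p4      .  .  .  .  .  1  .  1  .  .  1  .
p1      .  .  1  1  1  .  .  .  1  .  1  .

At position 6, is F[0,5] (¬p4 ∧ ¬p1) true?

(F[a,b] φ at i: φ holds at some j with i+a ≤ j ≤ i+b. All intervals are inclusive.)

Check (¬p4 ∧ ¬p1) at each j in [6,11]:
  j=6: true
  j=7: false
  j=8: false
  j=9: true
  j=10: false
  j=11: true
Found at j=6 → formula holds.

Holds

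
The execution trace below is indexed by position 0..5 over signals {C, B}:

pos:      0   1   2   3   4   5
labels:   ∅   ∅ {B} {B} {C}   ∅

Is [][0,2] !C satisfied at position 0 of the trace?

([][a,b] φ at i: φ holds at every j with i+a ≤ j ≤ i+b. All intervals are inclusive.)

Yes

Check !C at every j in [0,2]:
  j=0: true
  j=1: true
  j=2: true
All positions satisfy it → formula holds.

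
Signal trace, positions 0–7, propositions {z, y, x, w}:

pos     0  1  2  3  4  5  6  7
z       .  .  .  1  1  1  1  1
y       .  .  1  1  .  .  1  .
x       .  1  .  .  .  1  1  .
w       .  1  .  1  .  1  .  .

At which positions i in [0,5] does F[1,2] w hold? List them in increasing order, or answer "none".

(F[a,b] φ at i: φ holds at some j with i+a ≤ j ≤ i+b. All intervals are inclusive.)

Evaluate at each i in [0,5]:
  i=0: ✓ (witness j=1)
  i=1: ✓ (witness j=3)
  i=2: ✓ (witness j=3)
  i=3: ✓ (witness j=5)
  i=4: ✓ (witness j=5)
  i=5: ✗ (none in [6,7])

0, 1, 2, 3, 4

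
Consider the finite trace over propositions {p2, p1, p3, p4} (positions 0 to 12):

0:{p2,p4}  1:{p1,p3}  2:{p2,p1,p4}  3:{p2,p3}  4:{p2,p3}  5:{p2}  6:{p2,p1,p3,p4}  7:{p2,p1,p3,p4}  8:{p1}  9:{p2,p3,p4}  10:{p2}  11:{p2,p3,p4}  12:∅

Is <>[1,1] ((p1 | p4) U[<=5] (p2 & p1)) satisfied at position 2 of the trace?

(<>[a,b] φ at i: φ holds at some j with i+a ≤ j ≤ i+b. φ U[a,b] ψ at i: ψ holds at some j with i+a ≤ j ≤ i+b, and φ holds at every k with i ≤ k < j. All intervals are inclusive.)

Check ((p1 | p4) U[<=5] (p2 & p1)) at each j in [3,3]:
  j=3: fails
No position in the window satisfies it → formula fails.

No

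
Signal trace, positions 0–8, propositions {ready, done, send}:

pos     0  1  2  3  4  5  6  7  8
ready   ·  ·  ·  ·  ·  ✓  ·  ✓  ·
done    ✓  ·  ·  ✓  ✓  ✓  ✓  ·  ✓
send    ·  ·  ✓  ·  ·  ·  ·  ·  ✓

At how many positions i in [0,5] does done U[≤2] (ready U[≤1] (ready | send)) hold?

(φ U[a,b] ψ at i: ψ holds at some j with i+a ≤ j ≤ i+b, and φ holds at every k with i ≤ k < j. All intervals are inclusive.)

Evaluate at each i in [0,5]:
  i=0: ✗ (lhs fails at k=1 before rhs at j=2)
  i=1: ✗ (lhs fails at k=1 before rhs at j=2)
  i=2: ✓ (rhs at j=2)
  i=3: ✓ (rhs at j=5; lhs holds on [3,4])
  i=4: ✓ (rhs at j=5; lhs holds on [4,4])
  i=5: ✓ (rhs at j=5)
Positions where it holds: {2, 3, 4, 5} → 4.

4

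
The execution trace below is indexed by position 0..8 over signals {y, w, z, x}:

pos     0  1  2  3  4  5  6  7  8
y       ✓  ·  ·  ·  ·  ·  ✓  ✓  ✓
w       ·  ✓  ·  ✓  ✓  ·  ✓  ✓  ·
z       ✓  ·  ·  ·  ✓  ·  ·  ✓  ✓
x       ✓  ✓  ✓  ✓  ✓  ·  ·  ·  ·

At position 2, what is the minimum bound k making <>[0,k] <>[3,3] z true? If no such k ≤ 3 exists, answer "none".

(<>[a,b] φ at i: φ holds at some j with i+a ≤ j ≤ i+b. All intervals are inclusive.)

2

Scan j = 2,3,… for <>[3,3] z:
  j=2: fails
  j=3: fails
  j=4: holds
First hit at j=4, so smallest k = 4-2 = 2.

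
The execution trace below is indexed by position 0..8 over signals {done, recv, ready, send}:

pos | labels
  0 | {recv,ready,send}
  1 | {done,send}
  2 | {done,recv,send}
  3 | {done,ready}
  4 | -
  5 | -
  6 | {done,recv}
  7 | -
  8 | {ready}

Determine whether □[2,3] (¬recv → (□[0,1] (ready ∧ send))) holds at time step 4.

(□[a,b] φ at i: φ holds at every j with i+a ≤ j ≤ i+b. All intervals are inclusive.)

Check (¬recv → (□[0,1] (ready ∧ send))) at every j in [6,7]:
  j=6: antecedent false → ✓
  j=7: antecedent true; consequent fails at 7 → ✗
Fails at j=7 → formula fails.

Does not hold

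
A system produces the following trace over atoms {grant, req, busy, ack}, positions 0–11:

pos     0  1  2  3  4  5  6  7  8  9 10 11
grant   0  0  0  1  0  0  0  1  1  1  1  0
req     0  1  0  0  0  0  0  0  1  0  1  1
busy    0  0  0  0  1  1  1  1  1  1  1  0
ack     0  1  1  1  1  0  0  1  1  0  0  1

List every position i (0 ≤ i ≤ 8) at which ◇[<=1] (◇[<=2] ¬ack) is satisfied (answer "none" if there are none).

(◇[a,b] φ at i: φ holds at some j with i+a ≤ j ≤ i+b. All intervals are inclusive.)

Evaluate at each i in [0,8]:
  i=0: ✓ (witness j=0)
  i=1: ✗ (none in [1,2])
  i=2: ✓ (witness j=3)
  i=3: ✓ (witness j=3)
  i=4: ✓ (witness j=4)
  i=5: ✓ (witness j=5)
  i=6: ✓ (witness j=6)
  i=7: ✓ (witness j=7)
  i=8: ✓ (witness j=8)

0, 2, 3, 4, 5, 6, 7, 8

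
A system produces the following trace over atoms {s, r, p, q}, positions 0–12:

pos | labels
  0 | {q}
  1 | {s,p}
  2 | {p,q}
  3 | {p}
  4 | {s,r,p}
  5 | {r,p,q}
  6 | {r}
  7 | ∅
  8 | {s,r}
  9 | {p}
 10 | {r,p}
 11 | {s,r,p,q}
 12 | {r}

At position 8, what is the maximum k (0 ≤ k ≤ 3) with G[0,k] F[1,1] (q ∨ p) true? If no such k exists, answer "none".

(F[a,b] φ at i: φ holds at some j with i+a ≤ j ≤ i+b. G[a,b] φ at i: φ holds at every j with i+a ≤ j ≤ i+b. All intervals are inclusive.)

F[1,1] (q ∨ p) must hold from j=8 onward; find where it first fails.
  j=8: holds
  j=9: holds
  j=10: holds
  j=11: fails
Holds on [8,10], so largest k = 2.

2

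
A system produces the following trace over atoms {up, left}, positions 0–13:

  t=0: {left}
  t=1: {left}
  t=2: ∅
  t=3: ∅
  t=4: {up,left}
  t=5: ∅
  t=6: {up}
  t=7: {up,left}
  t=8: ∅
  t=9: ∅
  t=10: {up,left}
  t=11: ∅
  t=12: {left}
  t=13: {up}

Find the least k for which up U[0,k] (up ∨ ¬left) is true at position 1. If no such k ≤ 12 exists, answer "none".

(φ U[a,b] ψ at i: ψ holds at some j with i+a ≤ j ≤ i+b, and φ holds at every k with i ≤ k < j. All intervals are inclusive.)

Need earliest j ≥ 1 with (up ∨ ¬left), and up at every k in [1,j-1].
  j=1: rhs fails.
  j=2: rhs holds but lhs fails at k=1.
  j=3: rhs holds but lhs fails at k=1.
  j=4: rhs holds but lhs fails at k=1.
  j=5: rhs holds but lhs fails at k=1.
  j=6: rhs holds but lhs fails at k=1.
  j=7: rhs holds but lhs fails at k=1.
  j=8: rhs holds but lhs fails at k=1.
  j=9: rhs holds but lhs fails at k=1.
  j=10: rhs holds but lhs fails at k=1.
  j=11: rhs holds but lhs fails at k=1.
  j=12: rhs fails.
  j=13: rhs holds but lhs fails at k=1.
No witness within the range → none.

none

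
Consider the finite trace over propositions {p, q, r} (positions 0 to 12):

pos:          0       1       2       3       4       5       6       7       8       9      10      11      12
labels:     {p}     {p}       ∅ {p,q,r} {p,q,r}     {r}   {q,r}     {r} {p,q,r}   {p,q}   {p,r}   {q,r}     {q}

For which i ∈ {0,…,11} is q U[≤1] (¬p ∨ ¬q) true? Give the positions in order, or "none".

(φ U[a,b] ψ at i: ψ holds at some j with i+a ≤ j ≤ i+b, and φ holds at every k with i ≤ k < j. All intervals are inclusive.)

Evaluate at each i in [0,11]:
  i=0: ✓ (rhs at j=0)
  i=1: ✓ (rhs at j=1)
  i=2: ✓ (rhs at j=2)
  i=3: ✗ (no rhs in [3,4])
  i=4: ✓ (rhs at j=5; lhs holds on [4,4])
  i=5: ✓ (rhs at j=5)
  i=6: ✓ (rhs at j=6)
  i=7: ✓ (rhs at j=7)
  i=8: ✗ (no rhs in [8,9])
  i=9: ✓ (rhs at j=10; lhs holds on [9,9])
  i=10: ✓ (rhs at j=10)
  i=11: ✓ (rhs at j=11)

0, 1, 2, 4, 5, 6, 7, 9, 10, 11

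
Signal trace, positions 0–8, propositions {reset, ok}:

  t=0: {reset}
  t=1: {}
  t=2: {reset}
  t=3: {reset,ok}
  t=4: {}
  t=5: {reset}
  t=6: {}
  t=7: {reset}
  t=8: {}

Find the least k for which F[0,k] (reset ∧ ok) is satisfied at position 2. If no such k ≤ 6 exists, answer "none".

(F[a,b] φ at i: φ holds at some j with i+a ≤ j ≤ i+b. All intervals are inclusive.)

Scan j = 2,3,… for (reset ∧ ok):
  j=2: fails
  j=3: holds
First hit at j=3, so smallest k = 3-2 = 1.

1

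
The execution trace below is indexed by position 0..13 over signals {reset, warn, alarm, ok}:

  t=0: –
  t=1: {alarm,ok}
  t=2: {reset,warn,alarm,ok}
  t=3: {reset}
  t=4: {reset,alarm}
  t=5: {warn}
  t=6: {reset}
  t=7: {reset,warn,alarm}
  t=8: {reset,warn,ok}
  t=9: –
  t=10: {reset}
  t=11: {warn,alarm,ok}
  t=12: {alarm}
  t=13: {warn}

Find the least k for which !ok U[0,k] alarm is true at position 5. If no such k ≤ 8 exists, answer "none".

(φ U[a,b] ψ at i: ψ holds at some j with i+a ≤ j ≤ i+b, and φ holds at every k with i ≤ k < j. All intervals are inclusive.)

2

Need earliest j ≥ 5 with alarm, and !ok at every k in [5,j-1].
  j=5: rhs fails.
  j=6: rhs fails.
  j=7: rhs holds; lhs holds on [5,6]. k = 2.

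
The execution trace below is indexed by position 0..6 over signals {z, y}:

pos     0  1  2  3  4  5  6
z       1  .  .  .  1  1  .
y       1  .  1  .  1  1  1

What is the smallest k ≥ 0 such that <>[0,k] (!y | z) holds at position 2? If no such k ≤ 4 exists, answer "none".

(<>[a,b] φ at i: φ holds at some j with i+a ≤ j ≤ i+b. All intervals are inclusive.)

Scan j = 2,3,… for (!y | z):
  j=2: fails
  j=3: holds
First hit at j=3, so smallest k = 3-2 = 1.

1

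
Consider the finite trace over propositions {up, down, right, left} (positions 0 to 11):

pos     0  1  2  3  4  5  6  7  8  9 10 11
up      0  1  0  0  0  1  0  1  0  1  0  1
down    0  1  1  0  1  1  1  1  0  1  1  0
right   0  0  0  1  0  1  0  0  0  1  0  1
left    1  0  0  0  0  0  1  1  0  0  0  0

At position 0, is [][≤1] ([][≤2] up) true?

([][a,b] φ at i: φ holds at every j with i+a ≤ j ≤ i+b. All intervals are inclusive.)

Does not hold

Check [][≤2] up at every j in [0,1]:
  j=0: fails at 0
  j=1: fails at 2
Fails at j=0 → formula fails.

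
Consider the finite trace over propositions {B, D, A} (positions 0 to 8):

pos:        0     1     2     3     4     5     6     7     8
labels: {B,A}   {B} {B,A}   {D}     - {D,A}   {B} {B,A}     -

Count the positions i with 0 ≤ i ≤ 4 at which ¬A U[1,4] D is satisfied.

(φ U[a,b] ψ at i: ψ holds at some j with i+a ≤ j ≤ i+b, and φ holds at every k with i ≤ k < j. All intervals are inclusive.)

2

Evaluate at each i in [0,4]:
  i=0: ✗ (lhs fails at k=0 before rhs at j=3)
  i=1: ✗ (lhs fails at k=2 before rhs at j=3)
  i=2: ✗ (lhs fails at k=2 before rhs at j=3)
  i=3: ✓ (rhs at j=5; lhs holds on [3,4])
  i=4: ✓ (rhs at j=5; lhs holds on [4,4])
Positions where it holds: {3, 4} → 2.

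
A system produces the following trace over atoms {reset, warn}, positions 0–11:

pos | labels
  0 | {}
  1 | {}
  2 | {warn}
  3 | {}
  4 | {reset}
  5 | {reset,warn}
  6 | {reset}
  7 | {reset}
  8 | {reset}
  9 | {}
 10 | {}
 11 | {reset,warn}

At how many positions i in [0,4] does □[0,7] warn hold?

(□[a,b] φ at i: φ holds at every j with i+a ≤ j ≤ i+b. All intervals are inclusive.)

0

Evaluate at each i in [0,4]:
  i=0: ✗ (fails at j=0)
  i=1: ✗ (fails at j=1)
  i=2: ✗ (fails at j=3)
  i=3: ✗ (fails at j=3)
  i=4: ✗ (fails at j=4)
Positions where it holds: {} → 0.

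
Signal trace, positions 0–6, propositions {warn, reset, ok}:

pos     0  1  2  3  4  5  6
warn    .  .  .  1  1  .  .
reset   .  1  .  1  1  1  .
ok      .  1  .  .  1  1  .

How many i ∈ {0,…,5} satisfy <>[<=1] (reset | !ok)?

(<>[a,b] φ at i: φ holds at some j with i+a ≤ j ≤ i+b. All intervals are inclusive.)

Evaluate at each i in [0,5]:
  i=0: ✓ (witness j=0)
  i=1: ✓ (witness j=1)
  i=2: ✓ (witness j=2)
  i=3: ✓ (witness j=3)
  i=4: ✓ (witness j=4)
  i=5: ✓ (witness j=5)
Positions where it holds: {0, 1, 2, 3, 4, 5} → 6.

6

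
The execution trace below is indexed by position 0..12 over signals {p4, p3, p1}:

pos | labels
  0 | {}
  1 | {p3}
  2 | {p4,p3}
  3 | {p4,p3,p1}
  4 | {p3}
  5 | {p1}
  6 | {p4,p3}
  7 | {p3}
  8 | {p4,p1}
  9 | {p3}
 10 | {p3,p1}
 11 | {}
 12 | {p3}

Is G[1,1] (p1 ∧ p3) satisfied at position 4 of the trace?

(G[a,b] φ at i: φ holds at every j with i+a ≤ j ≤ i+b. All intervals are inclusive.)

No

Check (p1 ∧ p3) at every j in [5,5]:
  j=5: false
Fails at j=5 → formula fails.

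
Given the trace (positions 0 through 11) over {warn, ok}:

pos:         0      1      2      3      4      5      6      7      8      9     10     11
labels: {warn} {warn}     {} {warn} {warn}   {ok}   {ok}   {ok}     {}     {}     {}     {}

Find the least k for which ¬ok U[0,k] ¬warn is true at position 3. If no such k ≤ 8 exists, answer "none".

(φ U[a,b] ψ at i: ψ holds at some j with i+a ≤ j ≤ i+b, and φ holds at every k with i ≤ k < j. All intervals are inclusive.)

2

Need earliest j ≥ 3 with ¬warn, and ¬ok at every k in [3,j-1].
  j=3: rhs fails.
  j=4: rhs fails.
  j=5: rhs holds; lhs holds on [3,4]. k = 2.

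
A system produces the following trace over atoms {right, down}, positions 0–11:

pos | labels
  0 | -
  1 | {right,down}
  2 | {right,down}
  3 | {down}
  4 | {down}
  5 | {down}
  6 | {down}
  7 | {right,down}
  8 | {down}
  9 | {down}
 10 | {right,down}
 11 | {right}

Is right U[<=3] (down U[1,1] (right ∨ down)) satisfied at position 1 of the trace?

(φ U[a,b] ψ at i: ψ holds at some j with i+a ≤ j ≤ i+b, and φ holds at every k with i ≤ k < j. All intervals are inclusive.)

Need some j in [1,4] with (down U[1,1] (right ∨ down)), and right at every k in [1,j-1].
  j=1: (down U[1,1] (right ∨ down)) holds; no prefix to check → satisfied.

Holds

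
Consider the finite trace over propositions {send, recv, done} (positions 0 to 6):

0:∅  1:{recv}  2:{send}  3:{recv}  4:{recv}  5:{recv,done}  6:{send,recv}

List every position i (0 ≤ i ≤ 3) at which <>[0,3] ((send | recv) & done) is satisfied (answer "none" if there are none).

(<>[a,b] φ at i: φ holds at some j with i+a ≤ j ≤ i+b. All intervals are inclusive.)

2, 3

Evaluate at each i in [0,3]:
  i=0: ✗ (none in [0,3])
  i=1: ✗ (none in [1,4])
  i=2: ✓ (witness j=5)
  i=3: ✓ (witness j=5)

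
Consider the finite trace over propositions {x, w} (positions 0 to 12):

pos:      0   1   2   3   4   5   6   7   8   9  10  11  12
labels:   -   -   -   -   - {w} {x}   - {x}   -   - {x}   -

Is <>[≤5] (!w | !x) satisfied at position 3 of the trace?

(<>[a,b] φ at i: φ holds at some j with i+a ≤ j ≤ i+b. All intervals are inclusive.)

Check (!w | !x) at each j in [3,8]:
  j=3: true
  j=4: true
  j=5: true
  j=6: true
  j=7: true
  j=8: true
Found at j=3 → formula holds.

True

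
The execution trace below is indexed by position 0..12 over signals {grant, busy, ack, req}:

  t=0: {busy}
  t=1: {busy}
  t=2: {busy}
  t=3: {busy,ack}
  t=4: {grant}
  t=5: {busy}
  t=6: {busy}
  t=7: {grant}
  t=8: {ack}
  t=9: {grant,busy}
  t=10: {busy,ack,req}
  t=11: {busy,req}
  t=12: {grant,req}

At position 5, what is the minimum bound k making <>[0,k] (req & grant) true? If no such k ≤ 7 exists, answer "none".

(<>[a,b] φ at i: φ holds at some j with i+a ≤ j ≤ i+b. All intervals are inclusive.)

Scan j = 5,6,… for (req & grant):
  j=5: fails
  j=6: fails
  j=7: fails
  j=8: fails
  j=9: fails
  j=10: fails
  j=11: fails
  j=12: holds
First hit at j=12, so smallest k = 12-5 = 7.

7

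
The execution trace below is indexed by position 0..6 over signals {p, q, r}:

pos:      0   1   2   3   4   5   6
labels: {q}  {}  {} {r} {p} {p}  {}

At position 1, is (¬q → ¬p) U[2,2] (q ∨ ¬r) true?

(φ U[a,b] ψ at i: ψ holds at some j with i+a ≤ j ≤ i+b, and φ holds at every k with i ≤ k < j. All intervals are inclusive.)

False

Need some j in [3,3] with (q ∨ ¬r), and (¬q → ¬p) at every k in [1,j-1].
  j=3: (q ∨ ¬r) false.
No j in the window works → until fails.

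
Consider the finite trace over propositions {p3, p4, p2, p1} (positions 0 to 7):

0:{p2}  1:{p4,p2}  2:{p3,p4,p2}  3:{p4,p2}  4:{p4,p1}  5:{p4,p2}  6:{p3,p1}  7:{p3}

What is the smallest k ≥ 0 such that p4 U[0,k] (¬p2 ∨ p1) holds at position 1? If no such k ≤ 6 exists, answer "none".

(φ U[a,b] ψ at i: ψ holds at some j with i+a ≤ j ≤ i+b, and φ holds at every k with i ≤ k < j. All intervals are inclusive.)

3

Need earliest j ≥ 1 with (¬p2 ∨ p1), and p4 at every k in [1,j-1].
  j=1: rhs fails.
  j=2: rhs fails.
  j=3: rhs fails.
  j=4: rhs holds; lhs holds on [1,3]. k = 3.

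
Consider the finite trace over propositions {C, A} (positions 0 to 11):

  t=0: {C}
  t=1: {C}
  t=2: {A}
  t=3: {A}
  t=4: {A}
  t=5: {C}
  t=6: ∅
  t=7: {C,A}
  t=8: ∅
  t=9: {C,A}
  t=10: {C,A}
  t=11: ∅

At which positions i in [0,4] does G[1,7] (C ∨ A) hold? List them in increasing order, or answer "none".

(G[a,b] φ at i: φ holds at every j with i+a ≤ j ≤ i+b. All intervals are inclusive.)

none

Evaluate at each i in [0,4]:
  i=0: ✗ (fails at j=6)
  i=1: ✗ (fails at j=6)
  i=2: ✗ (fails at j=6)
  i=3: ✗ (fails at j=6)
  i=4: ✗ (fails at j=6)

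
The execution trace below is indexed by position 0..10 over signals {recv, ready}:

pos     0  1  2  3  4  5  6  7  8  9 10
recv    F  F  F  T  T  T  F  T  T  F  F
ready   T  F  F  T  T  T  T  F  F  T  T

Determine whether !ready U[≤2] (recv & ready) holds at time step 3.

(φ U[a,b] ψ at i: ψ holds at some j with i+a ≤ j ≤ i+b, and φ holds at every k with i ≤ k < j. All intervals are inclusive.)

Yes

Need some j in [3,5] with (recv & ready), and !ready at every k in [3,j-1].
  j=3: (recv & ready) holds; no prefix to check → satisfied.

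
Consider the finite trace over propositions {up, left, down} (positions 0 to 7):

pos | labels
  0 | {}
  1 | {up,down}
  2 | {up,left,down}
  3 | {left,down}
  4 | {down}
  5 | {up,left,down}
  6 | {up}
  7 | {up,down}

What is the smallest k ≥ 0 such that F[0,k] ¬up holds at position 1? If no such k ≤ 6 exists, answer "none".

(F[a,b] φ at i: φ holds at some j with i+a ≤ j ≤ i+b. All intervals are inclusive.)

Scan j = 1,2,… for ¬up:
  j=1: fails
  j=2: fails
  j=3: holds
First hit at j=3, so smallest k = 3-1 = 2.

2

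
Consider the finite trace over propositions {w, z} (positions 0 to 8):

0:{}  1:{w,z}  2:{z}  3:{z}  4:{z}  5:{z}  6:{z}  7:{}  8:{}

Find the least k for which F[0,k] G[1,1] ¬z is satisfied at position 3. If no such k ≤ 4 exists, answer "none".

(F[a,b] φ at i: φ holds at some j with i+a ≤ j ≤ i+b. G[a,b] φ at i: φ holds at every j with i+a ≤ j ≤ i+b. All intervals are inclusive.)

3

Scan j = 3,4,… for G[1,1] ¬z:
  j=3: fails
  j=4: fails
  j=5: fails
  j=6: holds
First hit at j=6, so smallest k = 6-3 = 3.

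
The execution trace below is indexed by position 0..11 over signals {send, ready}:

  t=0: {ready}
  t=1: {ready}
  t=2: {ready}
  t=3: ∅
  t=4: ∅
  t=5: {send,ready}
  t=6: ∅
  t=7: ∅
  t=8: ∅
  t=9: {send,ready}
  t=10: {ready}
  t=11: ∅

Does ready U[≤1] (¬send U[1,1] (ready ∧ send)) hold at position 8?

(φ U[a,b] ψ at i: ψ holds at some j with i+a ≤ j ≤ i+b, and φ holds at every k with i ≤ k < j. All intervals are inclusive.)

True

Need some j in [8,9] with (¬send U[1,1] (ready ∧ send)), and ready at every k in [8,j-1].
  j=8: (¬send U[1,1] (ready ∧ send)) holds; no prefix to check → satisfied.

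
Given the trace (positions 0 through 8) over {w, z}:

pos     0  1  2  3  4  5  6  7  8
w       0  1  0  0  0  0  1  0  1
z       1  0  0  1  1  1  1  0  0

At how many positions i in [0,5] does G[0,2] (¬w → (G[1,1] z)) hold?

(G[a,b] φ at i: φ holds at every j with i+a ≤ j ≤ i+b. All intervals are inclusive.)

4

Evaluate at each i in [0,5]:
  i=0: ✗ (fails at j=0)
  i=1: ✓ (all of [1,3])
  i=2: ✓ (all of [2,4])
  i=3: ✓ (all of [3,5])
  i=4: ✓ (all of [4,6])
  i=5: ✗ (fails at j=7)
Positions where it holds: {1, 2, 3, 4} → 4.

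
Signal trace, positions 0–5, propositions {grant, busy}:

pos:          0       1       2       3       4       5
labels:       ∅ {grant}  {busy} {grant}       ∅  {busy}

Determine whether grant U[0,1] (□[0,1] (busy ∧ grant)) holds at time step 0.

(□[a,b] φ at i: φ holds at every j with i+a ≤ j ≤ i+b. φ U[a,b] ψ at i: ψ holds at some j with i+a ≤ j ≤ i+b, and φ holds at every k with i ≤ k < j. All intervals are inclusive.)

False

Need some j in [0,1] with □[0,1] (busy ∧ grant), and grant at every k in [0,j-1].
  j=0: □[0,1] (busy ∧ grant) — fails at 0.
  j=1: □[0,1] (busy ∧ grant) — fails at 1.
No j in the window works → until fails.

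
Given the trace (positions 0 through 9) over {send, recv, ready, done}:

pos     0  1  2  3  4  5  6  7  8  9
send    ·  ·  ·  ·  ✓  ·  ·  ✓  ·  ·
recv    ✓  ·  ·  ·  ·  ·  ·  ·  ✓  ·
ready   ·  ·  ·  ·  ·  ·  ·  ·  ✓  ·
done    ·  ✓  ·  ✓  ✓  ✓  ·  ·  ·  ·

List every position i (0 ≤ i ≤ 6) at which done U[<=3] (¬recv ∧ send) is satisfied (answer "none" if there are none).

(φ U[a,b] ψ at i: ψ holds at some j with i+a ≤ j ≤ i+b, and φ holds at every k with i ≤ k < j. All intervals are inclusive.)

3, 4

Evaluate at each i in [0,6]:
  i=0: ✗ (no rhs in [0,3])
  i=1: ✗ (lhs fails at k=2 before rhs at j=4)
  i=2: ✗ (lhs fails at k=2 before rhs at j=4)
  i=3: ✓ (rhs at j=4; lhs holds on [3,3])
  i=4: ✓ (rhs at j=4)
  i=5: ✗ (lhs fails at k=6 before rhs at j=7)
  i=6: ✗ (lhs fails at k=6 before rhs at j=7)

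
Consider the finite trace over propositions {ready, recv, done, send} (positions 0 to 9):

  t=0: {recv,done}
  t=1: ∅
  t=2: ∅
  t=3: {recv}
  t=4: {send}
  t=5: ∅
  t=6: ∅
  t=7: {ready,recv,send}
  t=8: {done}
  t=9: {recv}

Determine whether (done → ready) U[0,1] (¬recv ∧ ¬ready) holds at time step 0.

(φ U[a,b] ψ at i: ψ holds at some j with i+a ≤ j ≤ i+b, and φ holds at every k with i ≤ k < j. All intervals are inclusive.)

Need some j in [0,1] with (¬recv ∧ ¬ready), and (done → ready) at every k in [0,j-1].
  j=0: (¬recv ∧ ¬ready) false.
  j=1: (¬recv ∧ ¬ready) holds, but (done → ready) fails at k=0 → not this j.
No j in the window works → until fails.

False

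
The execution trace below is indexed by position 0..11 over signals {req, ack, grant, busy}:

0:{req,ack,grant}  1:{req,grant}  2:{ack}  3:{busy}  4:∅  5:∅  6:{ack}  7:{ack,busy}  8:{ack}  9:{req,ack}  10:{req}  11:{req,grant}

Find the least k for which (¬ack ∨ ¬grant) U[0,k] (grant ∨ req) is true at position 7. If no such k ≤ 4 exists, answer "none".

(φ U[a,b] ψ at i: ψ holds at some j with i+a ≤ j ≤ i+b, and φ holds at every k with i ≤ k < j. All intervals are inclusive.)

Need earliest j ≥ 7 with (grant ∨ req), and (¬ack ∨ ¬grant) at every k in [7,j-1].
  j=7: rhs fails.
  j=8: rhs fails.
  j=9: rhs holds; lhs holds on [7,8]. k = 2.

2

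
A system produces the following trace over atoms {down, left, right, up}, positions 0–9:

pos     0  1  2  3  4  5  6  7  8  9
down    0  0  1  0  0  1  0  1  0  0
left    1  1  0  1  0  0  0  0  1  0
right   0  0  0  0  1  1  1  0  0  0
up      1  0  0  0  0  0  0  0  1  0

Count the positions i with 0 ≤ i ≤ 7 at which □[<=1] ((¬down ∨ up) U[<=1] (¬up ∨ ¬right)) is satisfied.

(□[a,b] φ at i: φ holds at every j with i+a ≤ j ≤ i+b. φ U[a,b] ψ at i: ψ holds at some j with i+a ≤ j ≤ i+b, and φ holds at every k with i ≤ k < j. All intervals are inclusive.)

Evaluate at each i in [0,7]:
  i=0: ✓ (all of [0,1])
  i=1: ✓ (all of [1,2])
  i=2: ✓ (all of [2,3])
  i=3: ✓ (all of [3,4])
  i=4: ✓ (all of [4,5])
  i=5: ✓ (all of [5,6])
  i=6: ✓ (all of [6,7])
  i=7: ✓ (all of [7,8])
Positions where it holds: {0, 1, 2, 3, 4, 5, 6, 7} → 8.

8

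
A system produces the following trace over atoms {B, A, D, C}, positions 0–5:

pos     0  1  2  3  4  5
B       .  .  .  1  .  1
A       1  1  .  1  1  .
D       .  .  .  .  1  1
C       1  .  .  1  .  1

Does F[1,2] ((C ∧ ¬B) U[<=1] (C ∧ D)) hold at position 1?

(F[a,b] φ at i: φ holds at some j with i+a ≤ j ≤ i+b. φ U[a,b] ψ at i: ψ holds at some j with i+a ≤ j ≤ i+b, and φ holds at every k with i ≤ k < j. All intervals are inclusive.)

Check ((C ∧ ¬B) U[<=1] (C ∧ D)) at each j in [2,3]:
  j=2: fails
  j=3: fails
No position in the window satisfies it → formula fails.

False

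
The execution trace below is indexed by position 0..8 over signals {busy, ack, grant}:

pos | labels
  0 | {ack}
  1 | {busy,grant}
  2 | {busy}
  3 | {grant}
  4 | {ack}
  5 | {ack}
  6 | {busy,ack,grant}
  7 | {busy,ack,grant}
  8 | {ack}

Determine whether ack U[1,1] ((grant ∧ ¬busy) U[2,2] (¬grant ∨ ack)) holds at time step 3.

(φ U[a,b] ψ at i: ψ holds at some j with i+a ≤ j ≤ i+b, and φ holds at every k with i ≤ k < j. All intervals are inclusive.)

False

Need some j in [4,4] with ((grant ∧ ¬busy) U[2,2] (¬grant ∨ ack)), and ack at every k in [3,j-1].
  j=4: ((grant ∧ ¬busy) U[2,2] (¬grant ∨ ack)) — fails.
No j in the window works → until fails.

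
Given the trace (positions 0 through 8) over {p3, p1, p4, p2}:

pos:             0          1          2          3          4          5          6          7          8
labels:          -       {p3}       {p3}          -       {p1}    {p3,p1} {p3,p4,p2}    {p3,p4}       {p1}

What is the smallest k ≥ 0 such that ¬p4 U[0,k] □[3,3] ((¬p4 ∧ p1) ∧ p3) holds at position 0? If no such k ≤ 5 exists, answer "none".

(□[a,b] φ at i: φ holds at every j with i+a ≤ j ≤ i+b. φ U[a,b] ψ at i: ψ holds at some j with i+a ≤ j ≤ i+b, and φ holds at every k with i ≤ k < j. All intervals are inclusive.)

Need earliest j ≥ 0 with □[3,3] ((¬p4 ∧ p1) ∧ p3), and ¬p4 at every k in [0,j-1].
  j=0: rhs fails.
  j=1: rhs fails.
  j=2: rhs holds; lhs holds on [0,1]. k = 2.

2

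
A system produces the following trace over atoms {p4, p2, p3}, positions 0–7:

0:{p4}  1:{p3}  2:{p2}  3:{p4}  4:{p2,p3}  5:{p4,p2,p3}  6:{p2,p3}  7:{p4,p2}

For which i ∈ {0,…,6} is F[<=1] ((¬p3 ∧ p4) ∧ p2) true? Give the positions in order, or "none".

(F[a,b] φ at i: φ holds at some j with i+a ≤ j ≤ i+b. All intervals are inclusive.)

Evaluate at each i in [0,6]:
  i=0: ✗ (none in [0,1])
  i=1: ✗ (none in [1,2])
  i=2: ✗ (none in [2,3])
  i=3: ✗ (none in [3,4])
  i=4: ✗ (none in [4,5])
  i=5: ✗ (none in [5,6])
  i=6: ✓ (witness j=7)

6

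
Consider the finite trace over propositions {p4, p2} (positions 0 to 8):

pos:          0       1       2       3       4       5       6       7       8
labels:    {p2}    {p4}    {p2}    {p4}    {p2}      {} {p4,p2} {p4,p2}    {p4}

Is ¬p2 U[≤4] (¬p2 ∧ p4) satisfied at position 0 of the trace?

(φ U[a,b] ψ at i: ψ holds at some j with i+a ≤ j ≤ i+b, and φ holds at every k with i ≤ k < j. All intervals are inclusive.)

Need some j in [0,4] with (¬p2 ∧ p4), and ¬p2 at every k in [0,j-1].
  j=0: (¬p2 ∧ p4) false.
  j=1: (¬p2 ∧ p4) holds, but ¬p2 fails at k=0 → not this j.
  j=2: (¬p2 ∧ p4) false.
  j=3: (¬p2 ∧ p4) holds, but ¬p2 fails at k=0 → not this j.
  j=4: (¬p2 ∧ p4) false.
No j in the window works → until fails.

Does not hold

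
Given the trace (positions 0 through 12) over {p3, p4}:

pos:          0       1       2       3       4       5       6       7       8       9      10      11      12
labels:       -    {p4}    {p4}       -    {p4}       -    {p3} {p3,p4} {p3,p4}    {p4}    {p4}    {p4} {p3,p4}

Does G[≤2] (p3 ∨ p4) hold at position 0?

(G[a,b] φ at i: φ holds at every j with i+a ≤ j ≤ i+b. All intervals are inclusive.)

Check (p3 ∨ p4) at every j in [0,2]:
  j=0: false
  j=1: true
  j=2: true
Fails at j=0 → formula fails.

Does not hold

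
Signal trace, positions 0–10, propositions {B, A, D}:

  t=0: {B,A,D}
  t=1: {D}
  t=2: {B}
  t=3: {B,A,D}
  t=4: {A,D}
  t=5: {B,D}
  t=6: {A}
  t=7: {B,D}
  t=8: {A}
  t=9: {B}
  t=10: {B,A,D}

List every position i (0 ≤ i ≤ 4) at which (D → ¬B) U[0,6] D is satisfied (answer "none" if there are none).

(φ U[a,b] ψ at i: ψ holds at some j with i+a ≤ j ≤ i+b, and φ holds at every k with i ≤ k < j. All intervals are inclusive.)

0, 1, 2, 3, 4

Evaluate at each i in [0,4]:
  i=0: ✓ (rhs at j=0)
  i=1: ✓ (rhs at j=1)
  i=2: ✓ (rhs at j=3; lhs holds on [2,2])
  i=3: ✓ (rhs at j=3)
  i=4: ✓ (rhs at j=4)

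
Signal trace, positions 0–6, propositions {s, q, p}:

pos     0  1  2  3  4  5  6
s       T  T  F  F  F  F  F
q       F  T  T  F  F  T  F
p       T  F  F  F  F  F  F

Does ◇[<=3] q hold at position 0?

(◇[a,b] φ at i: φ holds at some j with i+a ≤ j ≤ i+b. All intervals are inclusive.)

Yes

Check q at each j in [0,3]:
  j=0: false
  j=1: true
  j=2: true
  j=3: false
Found at j=1 → formula holds.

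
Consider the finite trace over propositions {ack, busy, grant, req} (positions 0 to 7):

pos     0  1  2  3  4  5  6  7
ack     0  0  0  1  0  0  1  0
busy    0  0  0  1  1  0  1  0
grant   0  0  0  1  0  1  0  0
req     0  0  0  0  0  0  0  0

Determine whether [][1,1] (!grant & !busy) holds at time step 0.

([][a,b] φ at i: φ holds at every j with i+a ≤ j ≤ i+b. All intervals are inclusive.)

Check (!grant & !busy) at every j in [1,1]:
  j=1: true
All positions satisfy it → formula holds.

Yes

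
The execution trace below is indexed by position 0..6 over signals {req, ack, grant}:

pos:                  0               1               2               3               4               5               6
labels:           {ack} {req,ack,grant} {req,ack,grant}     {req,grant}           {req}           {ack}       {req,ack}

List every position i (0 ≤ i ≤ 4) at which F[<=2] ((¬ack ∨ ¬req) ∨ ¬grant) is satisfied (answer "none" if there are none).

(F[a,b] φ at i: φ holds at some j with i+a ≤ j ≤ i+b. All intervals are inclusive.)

0, 1, 2, 3, 4

Evaluate at each i in [0,4]:
  i=0: ✓ (witness j=0)
  i=1: ✓ (witness j=3)
  i=2: ✓ (witness j=3)
  i=3: ✓ (witness j=3)
  i=4: ✓ (witness j=4)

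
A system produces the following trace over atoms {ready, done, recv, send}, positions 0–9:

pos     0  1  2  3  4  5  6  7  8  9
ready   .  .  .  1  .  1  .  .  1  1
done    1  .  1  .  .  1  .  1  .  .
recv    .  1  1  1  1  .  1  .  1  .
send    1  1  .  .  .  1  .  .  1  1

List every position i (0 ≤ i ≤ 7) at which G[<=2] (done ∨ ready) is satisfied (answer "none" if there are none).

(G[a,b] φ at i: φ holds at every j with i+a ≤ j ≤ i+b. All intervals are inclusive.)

7

Evaluate at each i in [0,7]:
  i=0: ✗ (fails at j=1)
  i=1: ✗ (fails at j=1)
  i=2: ✗ (fails at j=4)
  i=3: ✗ (fails at j=4)
  i=4: ✗ (fails at j=4)
  i=5: ✗ (fails at j=6)
  i=6: ✗ (fails at j=6)
  i=7: ✓ (all of [7,9])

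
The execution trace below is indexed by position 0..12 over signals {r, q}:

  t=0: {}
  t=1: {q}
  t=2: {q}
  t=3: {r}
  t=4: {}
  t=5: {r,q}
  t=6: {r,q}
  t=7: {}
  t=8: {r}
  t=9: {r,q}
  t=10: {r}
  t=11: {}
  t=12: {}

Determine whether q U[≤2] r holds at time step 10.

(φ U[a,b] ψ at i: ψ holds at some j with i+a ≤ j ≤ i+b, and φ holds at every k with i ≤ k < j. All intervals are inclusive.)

Need some j in [10,12] with r, and q at every k in [10,j-1].
  j=10: r holds; no prefix to check → satisfied.

Yes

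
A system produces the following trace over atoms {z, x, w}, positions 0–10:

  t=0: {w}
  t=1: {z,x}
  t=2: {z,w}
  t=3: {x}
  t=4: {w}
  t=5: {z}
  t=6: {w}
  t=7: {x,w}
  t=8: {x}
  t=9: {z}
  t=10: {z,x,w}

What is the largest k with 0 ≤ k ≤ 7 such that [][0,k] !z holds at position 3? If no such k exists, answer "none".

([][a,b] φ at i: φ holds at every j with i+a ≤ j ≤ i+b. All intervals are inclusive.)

!z must hold from j=3 onward; find where it first fails.
  j=3: holds
  j=4: holds
  j=5: fails
Holds on [3,4], so largest k = 1.

1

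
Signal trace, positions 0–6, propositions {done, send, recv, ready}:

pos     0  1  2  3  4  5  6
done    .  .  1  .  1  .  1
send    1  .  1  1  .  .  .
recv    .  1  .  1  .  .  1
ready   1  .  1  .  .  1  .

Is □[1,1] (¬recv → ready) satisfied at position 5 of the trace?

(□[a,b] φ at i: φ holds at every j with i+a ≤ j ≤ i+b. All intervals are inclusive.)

Check (¬recv → ready) at every j in [6,6]:
  j=6: antecedent false → ✓
All positions satisfy it → formula holds.

Holds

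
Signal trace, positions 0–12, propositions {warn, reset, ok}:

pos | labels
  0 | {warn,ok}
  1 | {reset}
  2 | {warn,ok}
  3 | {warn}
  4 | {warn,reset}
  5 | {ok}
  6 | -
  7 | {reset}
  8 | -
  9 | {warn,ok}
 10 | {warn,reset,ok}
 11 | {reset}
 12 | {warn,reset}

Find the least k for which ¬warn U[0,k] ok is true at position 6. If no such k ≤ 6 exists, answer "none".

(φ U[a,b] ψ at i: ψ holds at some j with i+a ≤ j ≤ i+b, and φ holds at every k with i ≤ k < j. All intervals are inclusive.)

Need earliest j ≥ 6 with ok, and ¬warn at every k in [6,j-1].
  j=6: rhs fails.
  j=7: rhs fails.
  j=8: rhs fails.
  j=9: rhs holds; lhs holds on [6,8]. k = 3.

3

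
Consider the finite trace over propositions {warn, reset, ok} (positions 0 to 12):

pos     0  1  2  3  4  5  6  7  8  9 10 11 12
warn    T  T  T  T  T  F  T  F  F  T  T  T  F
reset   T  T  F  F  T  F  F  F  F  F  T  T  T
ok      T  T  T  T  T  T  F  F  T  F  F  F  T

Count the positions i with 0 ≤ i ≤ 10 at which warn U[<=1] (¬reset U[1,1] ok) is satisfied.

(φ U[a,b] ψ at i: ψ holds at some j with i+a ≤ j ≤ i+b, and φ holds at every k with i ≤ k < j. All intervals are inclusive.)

5

Evaluate at each i in [0,10]:
  i=0: ✗ (no rhs in [0,1])
  i=1: ✓ (rhs at j=2; lhs holds on [1,1])
  i=2: ✓ (rhs at j=2)
  i=3: ✓ (rhs at j=3)
  i=4: ✗ (no rhs in [4,5])
  i=5: ✗ (no rhs in [5,6])
  i=6: ✓ (rhs at j=7; lhs holds on [6,6])
  i=7: ✓ (rhs at j=7)
  i=8: ✗ (no rhs in [8,9])
  i=9: ✗ (no rhs in [9,10])
  i=10: ✗ (no rhs in [10,11])
Positions where it holds: {1, 2, 3, 6, 7} → 5.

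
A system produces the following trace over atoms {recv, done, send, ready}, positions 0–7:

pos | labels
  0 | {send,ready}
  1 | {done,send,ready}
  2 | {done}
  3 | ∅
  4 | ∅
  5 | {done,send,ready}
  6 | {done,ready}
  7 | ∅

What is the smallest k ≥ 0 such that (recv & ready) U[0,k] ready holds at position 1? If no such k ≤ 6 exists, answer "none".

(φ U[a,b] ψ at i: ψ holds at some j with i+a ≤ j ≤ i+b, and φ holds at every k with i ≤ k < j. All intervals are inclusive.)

Need earliest j ≥ 1 with ready, and (recv & ready) at every k in [1,j-1].
  j=1: rhs holds (empty prefix). k = 0.

0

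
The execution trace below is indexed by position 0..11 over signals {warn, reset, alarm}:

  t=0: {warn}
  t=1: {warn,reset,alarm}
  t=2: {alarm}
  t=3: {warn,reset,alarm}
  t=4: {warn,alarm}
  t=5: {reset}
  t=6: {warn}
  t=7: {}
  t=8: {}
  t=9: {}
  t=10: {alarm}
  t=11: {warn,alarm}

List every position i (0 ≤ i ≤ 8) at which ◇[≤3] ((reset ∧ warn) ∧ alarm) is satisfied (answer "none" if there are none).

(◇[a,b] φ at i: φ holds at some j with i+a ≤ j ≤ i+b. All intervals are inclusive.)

Evaluate at each i in [0,8]:
  i=0: ✓ (witness j=1)
  i=1: ✓ (witness j=1)
  i=2: ✓ (witness j=3)
  i=3: ✓ (witness j=3)
  i=4: ✗ (none in [4,7])
  i=5: ✗ (none in [5,8])
  i=6: ✗ (none in [6,9])
  i=7: ✗ (none in [7,10])
  i=8: ✗ (none in [8,11])

0, 1, 2, 3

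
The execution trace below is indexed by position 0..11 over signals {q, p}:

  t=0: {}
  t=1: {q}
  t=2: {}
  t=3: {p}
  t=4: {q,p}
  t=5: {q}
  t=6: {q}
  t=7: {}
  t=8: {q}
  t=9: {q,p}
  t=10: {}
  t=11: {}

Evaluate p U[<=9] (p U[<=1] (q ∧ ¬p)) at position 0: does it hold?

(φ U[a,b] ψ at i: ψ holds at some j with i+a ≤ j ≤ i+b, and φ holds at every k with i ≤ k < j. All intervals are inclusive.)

Does not hold

Need some j in [0,9] with (p U[<=1] (q ∧ ¬p)), and p at every k in [0,j-1].
  j=0: (p U[<=1] (q ∧ ¬p)) — fails.
  j=1: (p U[<=1] (q ∧ ¬p)) holds, but p fails at k=0 → not this j.
  j=2: (p U[<=1] (q ∧ ¬p)) — fails.
  j=3: (p U[<=1] (q ∧ ¬p)) — fails.
  j=4: (p U[<=1] (q ∧ ¬p)) holds, but p fails at k=0 → not this j.
  j=5: (p U[<=1] (q ∧ ¬p)) holds, but p fails at k=0 → not this j.
  j=6: (p U[<=1] (q ∧ ¬p)) holds, but p fails at k=0 → not this j.
  j=7: (p U[<=1] (q ∧ ¬p)) — fails.
  j=8: (p U[<=1] (q ∧ ¬p)) holds, but p fails at k=0 → not this j.
  j=9: (p U[<=1] (q ∧ ¬p)) — fails.
No j in the window works → until fails.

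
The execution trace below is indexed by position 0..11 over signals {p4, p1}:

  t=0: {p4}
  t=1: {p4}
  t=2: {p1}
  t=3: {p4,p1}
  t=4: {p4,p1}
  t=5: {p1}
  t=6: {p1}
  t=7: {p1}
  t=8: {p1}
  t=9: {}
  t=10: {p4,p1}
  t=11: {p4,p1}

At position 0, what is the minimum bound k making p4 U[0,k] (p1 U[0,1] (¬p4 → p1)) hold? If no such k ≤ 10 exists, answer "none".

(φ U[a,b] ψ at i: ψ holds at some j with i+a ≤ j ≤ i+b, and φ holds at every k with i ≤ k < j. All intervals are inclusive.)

Need earliest j ≥ 0 with (p1 U[0,1] (¬p4 → p1)), and p4 at every k in [0,j-1].
  j=0: rhs holds (empty prefix). k = 0.

0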